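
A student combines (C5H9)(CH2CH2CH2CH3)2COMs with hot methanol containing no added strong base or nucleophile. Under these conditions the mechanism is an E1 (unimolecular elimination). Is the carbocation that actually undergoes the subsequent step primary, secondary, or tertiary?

tertiary

Step 1: Rate-determining heterolysis of the C–O bond gives MsO⁻ and a tertiary carbocation.
No single 1,2-shift to an adjacent carbon would give a more-substituted cation, so no rearrangement occurs.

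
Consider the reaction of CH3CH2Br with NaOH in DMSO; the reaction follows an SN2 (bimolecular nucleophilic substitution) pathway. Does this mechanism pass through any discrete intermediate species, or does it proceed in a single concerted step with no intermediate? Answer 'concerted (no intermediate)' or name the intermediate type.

Backside attack by OH⁻ on the carbon bearing the bromide: the new C–O bond forms as the C–Br bond breaks, with Walden inversion at carbon.
All bond changes occur in one transition state; no discrete intermediate is formed.

concerted (no intermediate)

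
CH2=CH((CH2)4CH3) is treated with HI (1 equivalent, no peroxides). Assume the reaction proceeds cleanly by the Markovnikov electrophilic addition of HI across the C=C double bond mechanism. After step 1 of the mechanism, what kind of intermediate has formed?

secondary carbocation

Step 1: Electrophilic addition begins with the π(C=C) electrons forming a bond to the proton of HI. Following Markovnikov's rule, the resulting cation is secondary. The H–I bond breaks heterolytically, releasing I⁻.
After step 1 the species present is a secondary carbocation.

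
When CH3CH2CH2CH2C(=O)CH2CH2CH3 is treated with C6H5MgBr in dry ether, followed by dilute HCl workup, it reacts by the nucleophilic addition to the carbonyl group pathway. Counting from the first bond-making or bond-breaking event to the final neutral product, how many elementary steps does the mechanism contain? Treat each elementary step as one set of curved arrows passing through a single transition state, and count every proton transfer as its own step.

2

Step 1: the carbanion-like carbon of C6H5MgBr attacks the sp² carbonyl carbon; the C=O π bond breaks and the electrons end up as a lone pair on the alkoxide oxygen of the tetrahedral intermediate.
Step 2: On dilute HCl workup the alkoxide oxygen is protonated, giving an alcohol.
Total: 2 elementary steps.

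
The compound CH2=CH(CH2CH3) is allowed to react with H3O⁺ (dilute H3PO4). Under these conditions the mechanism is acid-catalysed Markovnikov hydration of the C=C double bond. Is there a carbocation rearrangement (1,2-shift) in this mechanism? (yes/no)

no

The first-formed carbocation is secondary.
No single 1,2-shift to an adjacent carbon would produce a more-substituted cation than the one already present, so no rearrangement occurs.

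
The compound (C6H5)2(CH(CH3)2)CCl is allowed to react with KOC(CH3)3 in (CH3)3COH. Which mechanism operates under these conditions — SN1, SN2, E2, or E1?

E2

Conditions: a strong/bulky base with a tertiary substrate bearing a β-hydrogen.
These conditions are the textbook signature of the E2 pathway.
A strong (often hindered) base removes a β-H in concert with loss of the leaving group — bimolecular elimination.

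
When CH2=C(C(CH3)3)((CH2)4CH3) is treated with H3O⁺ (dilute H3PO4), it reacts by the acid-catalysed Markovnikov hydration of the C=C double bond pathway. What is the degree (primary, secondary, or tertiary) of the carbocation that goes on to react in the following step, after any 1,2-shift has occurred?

Step 1: The π electrons of the C=C bond attack a proton of H3O⁺; Markovnikov addition places the new C–H on the less-substituted alkene carbon, so the positive charge ends up on the more-substituted carbon — a tertiary carbocation. H2O is released.
No single 1,2-shift to an adjacent carbon would give a more-substituted cation, so no rearrangement occurs.

tertiary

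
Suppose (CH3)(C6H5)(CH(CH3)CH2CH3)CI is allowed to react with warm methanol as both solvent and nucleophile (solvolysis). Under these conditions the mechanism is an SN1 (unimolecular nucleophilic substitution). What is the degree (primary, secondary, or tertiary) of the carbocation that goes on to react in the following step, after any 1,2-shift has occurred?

tertiary

Step 1: Ionisation: the C–I σ-bond cleaves heterolytically; both bonding electrons depart with I⁻, leaving a tertiary carbocation at the α-carbon.
No single 1,2-shift to an adjacent carbon would give a more-substituted cation, so no rearrangement occurs.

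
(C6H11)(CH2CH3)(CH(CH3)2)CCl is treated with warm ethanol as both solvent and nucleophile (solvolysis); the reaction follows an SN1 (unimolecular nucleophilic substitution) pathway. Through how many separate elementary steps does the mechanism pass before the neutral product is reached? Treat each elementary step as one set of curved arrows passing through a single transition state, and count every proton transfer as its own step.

3

Step 1: Unassisted departure of Cl⁻ (taking the C–Cl bonding pair) generates a tertiary carbocation.
(No 1,2-shift: no single shift to an adjacent carbon would give a more stable cation.)
Step 2: A lone pair on the oxygen of CH3CH2OH attacks the carbocation, forming a new C–O σ-bond and an oxonium ion.
Step 3: A second solvent molecule removes the proton on oxygen, giving the neutral ether product.
Total: 3 elementary steps.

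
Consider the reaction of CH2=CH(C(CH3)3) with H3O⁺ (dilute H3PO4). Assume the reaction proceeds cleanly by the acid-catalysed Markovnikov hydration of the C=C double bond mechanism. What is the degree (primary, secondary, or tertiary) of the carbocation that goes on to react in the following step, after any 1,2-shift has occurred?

tertiary

Step 1: Electrophilic addition begins with the π(C=C) electrons forming a bond to the proton of H3O⁺. Following Markovnikov's rule, the resulting cation is secondary. H2O is released.
Step 2: Carbocation rearrangement: a 1,2-methyl shift from the adjacent tert-butyl carbon converts the initially-formed secondary cation into the more stable tertiary cation.
The cation rearranges from secondary to tertiary via a 1,2-methyl shift from the adjacent tert-butyl carbon; the tertiary cation is what reacts next.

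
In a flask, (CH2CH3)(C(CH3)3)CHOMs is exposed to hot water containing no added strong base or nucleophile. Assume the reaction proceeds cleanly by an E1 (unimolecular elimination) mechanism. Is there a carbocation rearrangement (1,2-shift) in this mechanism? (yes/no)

yes

The first-formed carbocation is secondary.
The adjacent tert-butyl carbon has no hydrogen but bears methyl groups; migration of one methyl with its bonding pair (a 1,2-methyl shift) places the charge on a tertiary centre.
Tertiary is more stable than secondary, so the shift occurs.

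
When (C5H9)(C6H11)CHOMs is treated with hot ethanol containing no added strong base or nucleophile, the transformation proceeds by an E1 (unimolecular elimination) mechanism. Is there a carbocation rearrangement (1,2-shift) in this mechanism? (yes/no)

yes

The first-formed carbocation is secondary.
The adjacent cyclopentyl carbon already bears 2 other carbon substituents and has a hydrogen to migrate; after a 1,2-hydride shift from that carbon the positive charge sits on a tertiary centre.
Tertiary is more stable than secondary, so the shift occurs.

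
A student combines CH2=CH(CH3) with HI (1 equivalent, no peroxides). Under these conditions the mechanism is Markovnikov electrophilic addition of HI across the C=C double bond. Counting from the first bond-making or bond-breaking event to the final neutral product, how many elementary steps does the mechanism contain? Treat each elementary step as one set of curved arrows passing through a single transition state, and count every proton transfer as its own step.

Step 1: The π electrons of the C=C bond attack a proton of HI; Markovnikov addition places the new C–H on the less-substituted alkene carbon, so the positive charge ends up on the more-substituted carbon — a secondary carbocation. The H–I bond breaks heterolytically, releasing I⁻.
(No 1,2-shift: no single shift to an adjacent carbon would give a more stable cation.)
Step 2: The I⁻ anion donates a lone pair to the carbocation, forming the new C–I σ-bond and giving the neutral alkyl halide.
Total: 2 elementary steps.

2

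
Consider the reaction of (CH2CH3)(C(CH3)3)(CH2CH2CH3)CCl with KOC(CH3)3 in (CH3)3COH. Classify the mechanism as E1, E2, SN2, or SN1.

E2

Conditions: a strong/bulky base with a tertiary substrate bearing a β-hydrogen.
These conditions are the textbook signature of the E2 pathway.
A strong (often hindered) base removes a β-H in concert with loss of the leaving group — bimolecular elimination.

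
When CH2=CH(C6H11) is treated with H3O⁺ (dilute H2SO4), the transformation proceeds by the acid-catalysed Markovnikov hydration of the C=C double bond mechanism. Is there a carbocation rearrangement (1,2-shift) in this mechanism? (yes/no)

The first-formed carbocation is secondary.
The adjacent cyclohexyl carbon already bears 2 other carbon substituents and has a hydrogen to migrate; after a 1,2-hydride shift from that carbon the positive charge sits on a tertiary centre.
Tertiary is more stable than secondary, so the shift occurs.

yes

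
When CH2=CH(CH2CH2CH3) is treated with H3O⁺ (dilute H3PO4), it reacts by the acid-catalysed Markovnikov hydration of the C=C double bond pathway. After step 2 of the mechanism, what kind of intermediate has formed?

oxonium ion

Step 1: The π electrons of the C=C bond attack a proton of H3O⁺; Markovnikov addition places the new C–H on the less-substituted alkene carbon, so the positive charge ends up on the more-substituted carbon — a secondary carbocation. H2O is released.
Step 2: A lone pair on the oxygen of H2O attacks the carbocation, forming a C–O bond and an oxonium ion (a protonated alcohol).
After step 2 the species present is an oxonium ion.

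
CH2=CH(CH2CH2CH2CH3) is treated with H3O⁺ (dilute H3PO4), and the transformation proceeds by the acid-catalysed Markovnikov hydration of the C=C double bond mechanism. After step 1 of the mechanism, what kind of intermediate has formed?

Step 1: The π electrons of the C=C bond attack a proton of H3O⁺; Markovnikov addition places the new C–H on the less-substituted alkene carbon, so the positive charge ends up on the more-substituted carbon — a secondary carbocation. H2O is released.
After step 1 the species present is a secondary carbocation.

secondary carbocation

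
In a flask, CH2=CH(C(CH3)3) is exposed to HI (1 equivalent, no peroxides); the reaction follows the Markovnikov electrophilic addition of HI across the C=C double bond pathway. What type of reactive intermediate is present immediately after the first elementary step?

secondary carbocation

Step 1: Protonation of the alkene by HI: the π bond acts as the nucleophile and picks up H⁺, giving the more stable (Markovnikov) secondary carbocation. The H–I bond breaks heterolytically, releasing I⁻.
After step 1 the species present is a secondary carbocation.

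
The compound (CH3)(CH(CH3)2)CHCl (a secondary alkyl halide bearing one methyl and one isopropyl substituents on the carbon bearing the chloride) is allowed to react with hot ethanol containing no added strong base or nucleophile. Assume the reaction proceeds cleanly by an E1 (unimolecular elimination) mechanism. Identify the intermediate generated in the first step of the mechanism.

secondary carbocation

Step 1: Unassisted departure of Cl⁻ (taking the C–Cl bonding pair) generates a secondary carbocation.
After step 1 the species present is a secondary carbocation.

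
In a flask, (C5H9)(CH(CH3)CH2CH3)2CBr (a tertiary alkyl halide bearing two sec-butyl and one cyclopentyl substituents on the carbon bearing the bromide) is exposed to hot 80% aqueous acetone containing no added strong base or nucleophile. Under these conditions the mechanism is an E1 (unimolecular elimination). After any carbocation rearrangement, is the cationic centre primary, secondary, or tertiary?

Step 1: Unassisted departure of Br⁻ (taking the C–Br bonding pair) generates a tertiary carbocation.
No single 1,2-shift to an adjacent carbon would give a more-substituted cation, so no rearrangement occurs.

tertiary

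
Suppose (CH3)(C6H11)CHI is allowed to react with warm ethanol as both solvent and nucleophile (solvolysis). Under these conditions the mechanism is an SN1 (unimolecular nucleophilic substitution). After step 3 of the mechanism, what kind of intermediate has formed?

Step 1: Ionisation: the C–I σ-bond cleaves heterolytically; both bonding electrons depart with I⁻, leaving a secondary carbocation at the α-carbon.
Step 2: A 1,2-hydride shift from the adjacent cyclohexyl carbon moves the positive charge from the secondary centre to an adjacent carbon, generating a more stable tertiary carbocation.
Step 3: A lone pair on the oxygen of CH3CH2OH attacks the carbocation, forming a new C–O σ-bond and an oxonium ion.
After step 3 the species present is an oxonium ion.

oxonium ion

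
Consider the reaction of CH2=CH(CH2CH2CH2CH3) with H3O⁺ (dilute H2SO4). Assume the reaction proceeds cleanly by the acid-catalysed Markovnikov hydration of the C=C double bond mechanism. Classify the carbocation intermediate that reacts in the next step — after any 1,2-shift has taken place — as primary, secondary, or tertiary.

secondary

Step 1: Electrophilic addition begins with the π(C=C) electrons forming a bond to the proton of H3O⁺. Following Markovnikov's rule, the resulting cation is secondary. H2O is released.
No single 1,2-shift to an adjacent carbon would give a more-substituted cation, so no rearrangement occurs.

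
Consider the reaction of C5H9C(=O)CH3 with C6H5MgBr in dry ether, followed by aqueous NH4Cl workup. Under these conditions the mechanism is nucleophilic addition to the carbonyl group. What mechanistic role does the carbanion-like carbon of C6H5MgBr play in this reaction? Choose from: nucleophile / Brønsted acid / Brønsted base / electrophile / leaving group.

Step 1: A lone pair / filled orbital on the carbanion-like carbon of C6H5MgBr attacks the electrophilic carbonyl carbon; the π(C=O) electrons shift onto oxygen, producing a tetrahedral alkoxide intermediate.
The carbanion-like carbon of C6H5MgBr donates an electron pair to form a new σ-bond to carbon — it is the nucleophile.

nucleophile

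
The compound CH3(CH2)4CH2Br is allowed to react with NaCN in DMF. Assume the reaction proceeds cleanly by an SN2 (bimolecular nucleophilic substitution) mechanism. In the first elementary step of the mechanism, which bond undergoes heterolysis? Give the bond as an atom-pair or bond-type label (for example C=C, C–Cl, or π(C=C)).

C–Br

Step 1: CN⁻ attacks the back face of the α-carbon while Br⁻ departs with the C–Br bonding pair — a single concerted displacement through a pentacoordinate transition state.
The bond broken in this step is the C–Br bond.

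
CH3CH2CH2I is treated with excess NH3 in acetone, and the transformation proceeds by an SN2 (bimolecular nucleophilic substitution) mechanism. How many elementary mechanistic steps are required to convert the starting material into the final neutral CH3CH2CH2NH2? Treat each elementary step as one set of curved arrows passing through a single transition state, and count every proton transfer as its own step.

Step 1: A lone pair on the N of NH3 attacks the α-carbon from the back side while the C–I bond breaks; both bonding electrons leave with I⁻. The product of this concerted step is an alkylammonium ion.
Step 2: A second equivalent of NH3 removes a proton from the N, giving the neutral product.
Total: 2 elementary steps.

2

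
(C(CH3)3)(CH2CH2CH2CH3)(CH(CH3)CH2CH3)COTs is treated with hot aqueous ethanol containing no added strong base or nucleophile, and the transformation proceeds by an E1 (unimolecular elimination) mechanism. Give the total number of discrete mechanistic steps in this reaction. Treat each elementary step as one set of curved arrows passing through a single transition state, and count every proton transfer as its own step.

Step 1: The C–O bond breaks with both electrons going to the tosylate; TsO⁻ leaves and a tertiary carbocation remains.
(No 1,2-shift: no single shift to an adjacent carbon would give a more stable cation.)
Step 2: A weak base (a water (or ethanol) molecule from the solvent) removes a proton from a carbon adjacent to the cationic centre; the electrons of that C–H bond become the new π(C=C) bond, giving the alkene.
Total: 2 elementary steps.

2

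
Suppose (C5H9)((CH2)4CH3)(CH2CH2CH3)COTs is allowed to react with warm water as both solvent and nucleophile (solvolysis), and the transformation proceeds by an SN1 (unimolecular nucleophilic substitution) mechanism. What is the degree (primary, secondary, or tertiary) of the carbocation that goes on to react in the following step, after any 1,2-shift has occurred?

tertiary

Step 1: Rate-determining heterolysis of the C–O bond gives TsO⁻ and a tertiary carbocation.
No single 1,2-shift to an adjacent carbon would give a more-substituted cation, so no rearrangement occurs.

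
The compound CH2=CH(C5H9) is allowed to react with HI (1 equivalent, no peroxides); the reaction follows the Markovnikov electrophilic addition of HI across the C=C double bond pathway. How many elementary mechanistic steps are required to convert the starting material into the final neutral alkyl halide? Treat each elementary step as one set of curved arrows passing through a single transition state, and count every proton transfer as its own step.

Step 1: Electrophilic addition begins with the π(C=C) electrons forming a bond to the proton of HI. Following Markovnikov's rule, the resulting cation is secondary. The H–I bond breaks heterolytically, releasing I⁻.
Step 2: A hydride (H with its bonding pair) migrates from the adjacent cyclopentyl carbon to the cationic centre — a 1,2-hydride shift — upgrading the secondary cation to a tertiary one.
Step 3: Nucleophilic attack by I⁻ on the carbocation completes the addition, giving R–I.
Total: 3 elementary steps.

3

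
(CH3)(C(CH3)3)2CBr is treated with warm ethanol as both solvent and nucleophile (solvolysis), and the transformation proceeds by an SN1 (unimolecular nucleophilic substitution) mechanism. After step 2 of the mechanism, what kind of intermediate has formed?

Step 1: Rate-determining heterolysis of the C–Br bond gives Br⁻ and a tertiary carbocation.
Step 2: CH3CH2OH donates an oxygen lone pair into the empty p orbital of the cation, giving a protonated ether (an oxonium ion).
After step 2 the species present is an oxonium ion.

oxonium ion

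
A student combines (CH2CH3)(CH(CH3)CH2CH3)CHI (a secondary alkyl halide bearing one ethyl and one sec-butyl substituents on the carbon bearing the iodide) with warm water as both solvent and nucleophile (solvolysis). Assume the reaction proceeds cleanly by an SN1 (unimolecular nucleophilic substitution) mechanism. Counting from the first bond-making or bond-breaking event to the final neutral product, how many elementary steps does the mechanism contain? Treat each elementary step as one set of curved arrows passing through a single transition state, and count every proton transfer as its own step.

Step 1: The C–I bond breaks with both electrons going to the iodide; I⁻ leaves and a secondary carbocation remains.
Step 2: Carbocation rearrangement: a 1,2-hydride shift from the adjacent sec-butyl carbon converts the initially-formed secondary cation into the more stable tertiary cation.
Step 3: H2O donates an oxygen lone pair into the empty p orbital of the cation, giving a protonated alcohol (an oxonium ion).
Step 4: Proton transfer from the O–H of the oxonium ion to a solvent molecule delivers the neutral alcohol.
Total: 4 elementary steps.

4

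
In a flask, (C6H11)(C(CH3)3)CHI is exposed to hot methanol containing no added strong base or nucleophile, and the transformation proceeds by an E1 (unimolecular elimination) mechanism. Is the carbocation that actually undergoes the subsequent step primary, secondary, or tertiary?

tertiary

Step 1: Unassisted departure of I⁻ (taking the C–I bonding pair) generates a secondary carbocation.
Step 2: A hydride (H with its bonding pair) migrates from the adjacent cyclohexyl carbon to the cationic centre — a 1,2-hydride shift — upgrading the secondary cation to a tertiary one.
The cation rearranges from secondary to tertiary via a 1,2-hydride shift from the adjacent cyclohexyl carbon; the tertiary cation is what reacts next.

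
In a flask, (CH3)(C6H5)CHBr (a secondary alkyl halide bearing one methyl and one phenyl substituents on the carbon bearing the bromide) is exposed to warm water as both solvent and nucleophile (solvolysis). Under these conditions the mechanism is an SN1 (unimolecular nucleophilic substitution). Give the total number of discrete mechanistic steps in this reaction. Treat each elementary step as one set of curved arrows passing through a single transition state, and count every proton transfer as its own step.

3

Step 1: Unassisted departure of Br⁻ (taking the C–Br bonding pair) generates a secondary carbocation.
(No 1,2-shift: no single shift to an adjacent carbon would give a more stable cation.)
Step 2: Nucleophilic capture: the oxygen of H2O bonds to the cationic carbon, producing an oxonium-ion intermediate.
Step 3: Proton transfer from the O–H of the oxonium ion to a solvent molecule delivers the neutral alcohol.
Total: 3 elementary steps.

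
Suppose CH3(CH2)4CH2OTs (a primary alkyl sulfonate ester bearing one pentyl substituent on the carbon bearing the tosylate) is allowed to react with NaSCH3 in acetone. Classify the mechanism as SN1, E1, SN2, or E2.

Conditions: a primary substrate with a strong nucleophile in the polar aprotic solvent acetone.
These conditions are the textbook signature of the SN2 pathway.
An unhindered substrate with a strong nucleophile in a polar aprotic solvent favours one-step backside displacement.

SN2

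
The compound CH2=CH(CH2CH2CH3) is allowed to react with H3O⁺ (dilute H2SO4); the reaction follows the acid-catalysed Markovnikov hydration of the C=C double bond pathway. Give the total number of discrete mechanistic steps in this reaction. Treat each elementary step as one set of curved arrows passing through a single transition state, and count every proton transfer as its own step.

Step 1: The π electrons of the C=C bond attack a proton of H3O⁺; Markovnikov addition places the new C–H on the less-substituted alkene carbon, so the positive charge ends up on the more-substituted carbon — a secondary carbocation. H2O is released.
(No 1,2-shift: no single shift to an adjacent carbon would give a more stable cation.)
Step 2: A lone pair on the oxygen of H2O attacks the carbocation, forming a C–O bond and an oxonium ion (a protonated alcohol).
Step 3: Deprotonation of the oxonium ion by a water molecule delivers the neutral alcohol and regenerates the acid catalyst.
Total: 3 elementary steps.

3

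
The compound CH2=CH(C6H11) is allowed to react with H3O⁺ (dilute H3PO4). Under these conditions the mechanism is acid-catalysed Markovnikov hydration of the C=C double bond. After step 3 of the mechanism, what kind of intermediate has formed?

Step 1: Electrophilic addition begins with the π(C=C) electrons forming a bond to the proton of H3O⁺. Following Markovnikov's rule, the resulting cation is secondary. H2O is released.
Step 2: Carbocation rearrangement: a 1,2-hydride shift from the adjacent cyclohexyl carbon converts the initially-formed secondary cation into the more stable tertiary cation.
Step 3: A lone pair on the oxygen of H2O attacks the carbocation, forming a C–O bond and an oxonium ion (a protonated alcohol).
After step 3 the species present is an oxonium ion.

oxonium ion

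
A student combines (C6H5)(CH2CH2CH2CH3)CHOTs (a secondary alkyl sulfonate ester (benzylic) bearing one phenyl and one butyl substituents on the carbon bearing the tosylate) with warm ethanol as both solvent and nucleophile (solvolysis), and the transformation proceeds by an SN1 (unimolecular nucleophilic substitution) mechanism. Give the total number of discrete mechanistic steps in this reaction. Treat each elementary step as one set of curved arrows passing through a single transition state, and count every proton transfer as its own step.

3

Step 1: Rate-determining heterolysis of the C–O bond gives TsO⁻ and a secondary carbocation.
(No 1,2-shift: no single shift to an adjacent carbon would give a more stable cation.)
Step 2: Nucleophilic capture: the oxygen of CH3CH2OH bonds to the cationic carbon, producing an oxonium-ion intermediate.
Step 3: Deprotonation of the oxonium oxygen by solvent ethanol yields the neutral ether.
Total: 3 elementary steps.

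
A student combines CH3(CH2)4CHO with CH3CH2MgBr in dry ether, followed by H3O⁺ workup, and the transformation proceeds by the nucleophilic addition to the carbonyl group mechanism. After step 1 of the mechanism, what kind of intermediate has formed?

tetrahedral alkoxide intermediate

Step 1: Nucleophilic addition: the carbanion-like carbon of CH3CH2MgBr adds to the carbonyl carbon, pushing the π(C=O) electron pair onto oxygen and giving a tetrahedral alkoxide.
After step 1 the species present is a tetrahedral alkoxide intermediate.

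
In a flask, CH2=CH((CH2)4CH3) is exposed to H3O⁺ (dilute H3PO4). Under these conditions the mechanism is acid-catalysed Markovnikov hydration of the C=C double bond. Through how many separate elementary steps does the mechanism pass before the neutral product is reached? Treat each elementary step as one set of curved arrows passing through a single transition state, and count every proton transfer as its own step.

Step 1: Electrophilic addition begins with the π(C=C) electrons forming a bond to the proton of H3O⁺. Following Markovnikov's rule, the resulting cation is secondary. H2O is released.
(No 1,2-shift: no single shift to an adjacent carbon would give a more stable cation.)
Step 2: Water acts as the nucleophile: an oxygen lone pair bonds to the cationic carbon, giving an oxonium-ion intermediate.
Step 3: Deprotonation of the oxonium ion by a water molecule delivers the neutral alcohol and regenerates the acid catalyst.
Total: 3 elementary steps.

3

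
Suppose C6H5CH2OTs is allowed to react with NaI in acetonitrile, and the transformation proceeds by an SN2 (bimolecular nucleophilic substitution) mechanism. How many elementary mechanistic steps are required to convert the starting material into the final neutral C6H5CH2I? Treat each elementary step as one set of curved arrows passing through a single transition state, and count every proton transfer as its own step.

1

Step 1: Backside attack by I⁻ on the carbon bearing the tosylate: the new C–I bond forms as the C–O bond breaks, with Walden inversion at carbon.
Total: 1 elementary step.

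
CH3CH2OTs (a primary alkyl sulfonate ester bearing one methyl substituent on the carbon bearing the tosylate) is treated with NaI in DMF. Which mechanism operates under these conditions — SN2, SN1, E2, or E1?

SN2

Conditions: a primary substrate with a strong nucleophile in the polar aprotic solvent DMF.
These conditions are the textbook signature of the SN2 pathway.
An unhindered substrate with a strong nucleophile in a polar aprotic solvent favours one-step backside displacement.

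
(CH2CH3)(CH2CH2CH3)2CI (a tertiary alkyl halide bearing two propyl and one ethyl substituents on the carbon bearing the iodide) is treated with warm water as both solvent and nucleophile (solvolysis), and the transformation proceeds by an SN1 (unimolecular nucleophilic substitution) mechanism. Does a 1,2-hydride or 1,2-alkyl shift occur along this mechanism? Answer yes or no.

no

The first-formed carbocation is tertiary.
No single 1,2-shift to an adjacent carbon would produce a more-substituted cation than the one already present, so no rearrangement occurs.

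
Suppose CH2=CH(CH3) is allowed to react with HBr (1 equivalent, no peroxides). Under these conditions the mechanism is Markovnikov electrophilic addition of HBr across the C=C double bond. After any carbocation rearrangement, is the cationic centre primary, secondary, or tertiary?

secondary

Step 1: Protonation of the alkene by HBr: the π bond acts as the nucleophile and picks up H⁺, giving the more stable (Markovnikov) secondary carbocation. The H–Br bond breaks heterolytically, releasing Br⁻.
No single 1,2-shift to an adjacent carbon would give a more-substituted cation, so no rearrangement occurs.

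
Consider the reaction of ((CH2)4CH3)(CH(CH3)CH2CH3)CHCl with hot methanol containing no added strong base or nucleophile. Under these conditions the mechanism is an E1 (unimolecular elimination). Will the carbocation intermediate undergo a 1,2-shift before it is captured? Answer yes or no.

The first-formed carbocation is secondary.
The adjacent sec-butyl carbon already bears 2 other carbon substituents and has a hydrogen to migrate; after a 1,2-hydride shift from that carbon the positive charge sits on a tertiary centre.
Tertiary is more stable than secondary, so the shift occurs.

yes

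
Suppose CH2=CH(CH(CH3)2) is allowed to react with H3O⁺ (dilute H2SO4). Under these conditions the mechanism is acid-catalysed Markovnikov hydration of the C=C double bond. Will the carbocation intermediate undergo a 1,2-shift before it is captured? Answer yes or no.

The first-formed carbocation is secondary.
The adjacent isopropyl carbon already bears 2 other carbon substituents and has a hydrogen to migrate; after a 1,2-hydride shift from that carbon the positive charge sits on a tertiary centre.
Tertiary is more stable than secondary, so the shift occurs.

yes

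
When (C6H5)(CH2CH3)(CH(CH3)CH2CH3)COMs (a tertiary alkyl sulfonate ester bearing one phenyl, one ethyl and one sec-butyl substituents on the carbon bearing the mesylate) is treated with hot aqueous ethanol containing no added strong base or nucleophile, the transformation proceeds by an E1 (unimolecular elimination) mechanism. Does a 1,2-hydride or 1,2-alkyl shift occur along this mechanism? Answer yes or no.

no

The first-formed carbocation is tertiary.
No single 1,2-shift to an adjacent carbon would produce a more-substituted cation than the one already present, so no rearrangement occurs.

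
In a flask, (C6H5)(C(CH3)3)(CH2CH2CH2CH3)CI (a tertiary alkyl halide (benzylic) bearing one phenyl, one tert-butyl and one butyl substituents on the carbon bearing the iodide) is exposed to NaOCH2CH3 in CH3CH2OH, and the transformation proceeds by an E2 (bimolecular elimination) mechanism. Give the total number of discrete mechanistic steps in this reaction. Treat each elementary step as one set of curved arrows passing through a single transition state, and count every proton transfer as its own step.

1

Step 1: In one step, CH3CH2O⁻ pulls off a β-proton, the C–I bond cleaves, and a C=C double bond forms between the α- and β-carbons (E2, anti elimination).
Total: 1 elementary step.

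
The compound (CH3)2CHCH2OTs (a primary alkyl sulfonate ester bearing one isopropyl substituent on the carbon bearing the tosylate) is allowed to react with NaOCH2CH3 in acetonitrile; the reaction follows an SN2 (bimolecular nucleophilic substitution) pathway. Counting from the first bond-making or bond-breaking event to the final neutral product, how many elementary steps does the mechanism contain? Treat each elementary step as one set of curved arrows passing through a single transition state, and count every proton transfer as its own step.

1

Step 1: The ethoxide nucleophile donates a lone pair from O to the α-carbon in a backside attack; simultaneously the C–O σ-bond breaks and both of its electrons leave with TsO⁻. One concerted step with inversion of configuration.
Total: 1 elementary step.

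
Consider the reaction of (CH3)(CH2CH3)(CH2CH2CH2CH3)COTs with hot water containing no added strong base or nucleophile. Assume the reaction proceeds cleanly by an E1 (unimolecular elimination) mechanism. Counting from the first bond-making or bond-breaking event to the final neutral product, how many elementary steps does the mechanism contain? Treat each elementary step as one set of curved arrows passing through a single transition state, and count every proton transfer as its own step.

Step 1: Ionisation: the C–O σ-bond cleaves heterolytically; both bonding electrons depart with TsO⁻, leaving a tertiary carbocation at the α-carbon.
(No 1,2-shift: no single shift to an adjacent carbon would give a more stable cation.)
Step 2: A water molecule (solvent) deprotonates a β-carbon; as the C–H bond breaks, those electrons form the new alkene π bond.
Total: 2 elementary steps.

2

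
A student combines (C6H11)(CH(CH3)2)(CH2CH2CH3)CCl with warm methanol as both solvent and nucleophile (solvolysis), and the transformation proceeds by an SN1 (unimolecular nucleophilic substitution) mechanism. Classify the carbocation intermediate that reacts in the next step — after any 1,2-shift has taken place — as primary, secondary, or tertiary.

tertiary

Step 1: Rate-determining heterolysis of the C–Cl bond gives Cl⁻ and a tertiary carbocation.
No single 1,2-shift to an adjacent carbon would give a more-substituted cation, so no rearrangement occurs.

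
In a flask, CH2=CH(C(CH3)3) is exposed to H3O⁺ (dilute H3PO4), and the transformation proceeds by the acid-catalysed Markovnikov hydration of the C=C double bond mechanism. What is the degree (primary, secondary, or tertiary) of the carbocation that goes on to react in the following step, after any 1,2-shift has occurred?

tertiary

Step 1: The π electrons of the C=C bond attack a proton of H3O⁺; Markovnikov addition places the new C–H on the less-substituted alkene carbon, so the positive charge ends up on the more-substituted carbon — a secondary carbocation. H2O is released.
Step 2: A methyl group with its bonding pair migrates from the adjacent tert-butyl carbon to the cationic centre — a 1,2-methyl shift — upgrading the secondary cation to a tertiary one.
The cation rearranges from secondary to tertiary via a 1,2-methyl shift from the adjacent tert-butyl carbon; the tertiary cation is what reacts next.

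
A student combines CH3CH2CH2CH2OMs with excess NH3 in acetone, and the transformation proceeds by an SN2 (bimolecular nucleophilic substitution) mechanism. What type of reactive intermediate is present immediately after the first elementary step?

Step 1: A lone pair on the N of NH3 attacks the α-carbon from the back side while the C–O bond breaks; both bonding electrons leave with MsO⁻. The product of this concerted step is an alkylammonium ion.
After step 1 the species present is an ammonium ion.

ammonium ion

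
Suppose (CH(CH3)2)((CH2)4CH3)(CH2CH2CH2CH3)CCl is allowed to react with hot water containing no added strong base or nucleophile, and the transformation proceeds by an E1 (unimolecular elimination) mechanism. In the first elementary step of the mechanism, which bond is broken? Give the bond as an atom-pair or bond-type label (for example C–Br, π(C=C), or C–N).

C–Cl

Step 1: The C–Cl bond breaks with both electrons going to the chloride; Cl⁻ leaves and a tertiary carbocation remains.
The bond broken in this step is the C–Cl bond.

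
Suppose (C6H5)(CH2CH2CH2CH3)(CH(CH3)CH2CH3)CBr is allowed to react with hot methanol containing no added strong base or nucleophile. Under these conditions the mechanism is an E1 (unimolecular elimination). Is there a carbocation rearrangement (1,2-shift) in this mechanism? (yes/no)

no

The first-formed carbocation is tertiary.
No single 1,2-shift to an adjacent carbon would produce a more-substituted cation than the one already present, so no rearrangement occurs.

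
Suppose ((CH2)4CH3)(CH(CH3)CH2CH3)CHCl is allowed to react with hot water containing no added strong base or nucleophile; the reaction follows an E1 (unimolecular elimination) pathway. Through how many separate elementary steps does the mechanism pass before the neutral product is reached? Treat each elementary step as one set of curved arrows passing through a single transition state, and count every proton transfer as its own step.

Step 1: The C–Cl bond breaks with both electrons going to the chloride; Cl⁻ leaves and a secondary carbocation remains.
Step 2: A 1,2-hydride shift from the adjacent sec-butyl carbon moves the positive charge from the secondary centre to an adjacent carbon, generating a more stable tertiary carbocation.
Step 3: A weak base (a water molecule from the solvent) removes a proton from a carbon adjacent to the cationic centre; the electrons of that C–H bond become the new π(C=C) bond, giving the alkene.
Total: 3 elementary steps.

3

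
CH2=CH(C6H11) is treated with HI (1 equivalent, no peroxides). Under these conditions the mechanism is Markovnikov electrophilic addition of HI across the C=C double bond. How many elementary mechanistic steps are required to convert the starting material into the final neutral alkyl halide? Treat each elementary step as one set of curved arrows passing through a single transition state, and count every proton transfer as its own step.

Step 1: Electrophilic addition begins with the π(C=C) electrons forming a bond to the proton of HI. Following Markovnikov's rule, the resulting cation is secondary. The H–I bond breaks heterolytically, releasing I⁻.
Step 2: Carbocation rearrangement: a 1,2-hydride shift from the adjacent cyclohexyl carbon converts the initially-formed secondary cation into the more stable tertiary cation.
Step 3: I⁻ captures the cation: a lone pair on I⁻ fills the empty p orbital, producing the alkyl halide product.
Total: 3 elementary steps.

3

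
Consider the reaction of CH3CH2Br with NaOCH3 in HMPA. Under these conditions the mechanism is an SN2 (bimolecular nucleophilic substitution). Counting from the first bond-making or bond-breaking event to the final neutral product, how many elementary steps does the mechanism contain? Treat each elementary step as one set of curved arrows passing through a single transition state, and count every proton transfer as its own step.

Step 1: Backside attack by CH3O⁻ on the carbon bearing the bromide: the new C–O bond forms as the C–Br bond breaks, with Walden inversion at carbon.
Total: 1 elementary step.

1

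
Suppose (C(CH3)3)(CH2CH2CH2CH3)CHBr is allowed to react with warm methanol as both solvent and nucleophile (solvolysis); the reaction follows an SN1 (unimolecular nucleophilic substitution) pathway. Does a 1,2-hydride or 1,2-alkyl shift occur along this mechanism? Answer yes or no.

The first-formed carbocation is secondary.
The adjacent tert-butyl carbon has no hydrogen but bears methyl groups; migration of one methyl with its bonding pair (a 1,2-methyl shift) places the charge on a tertiary centre.
Tertiary is more stable than secondary, so the shift occurs.

yes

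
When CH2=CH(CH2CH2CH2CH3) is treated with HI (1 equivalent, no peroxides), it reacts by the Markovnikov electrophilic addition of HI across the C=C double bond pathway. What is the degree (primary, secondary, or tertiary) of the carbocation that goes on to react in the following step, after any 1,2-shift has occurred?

secondary

Step 1: Protonation of the alkene by HI: the π bond acts as the nucleophile and picks up H⁺, giving the more stable (Markovnikov) secondary carbocation. The H–I bond breaks heterolytically, releasing I⁻.
No single 1,2-shift to an adjacent carbon would give a more-substituted cation, so no rearrangement occurs.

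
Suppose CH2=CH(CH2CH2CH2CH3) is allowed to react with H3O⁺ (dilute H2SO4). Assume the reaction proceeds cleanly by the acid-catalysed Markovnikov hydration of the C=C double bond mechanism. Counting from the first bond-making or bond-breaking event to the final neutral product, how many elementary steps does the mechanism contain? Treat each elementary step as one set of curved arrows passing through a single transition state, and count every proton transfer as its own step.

3

Step 1: The π electrons of the C=C bond attack a proton of H3O⁺; Markovnikov addition places the new C–H on the less-substituted alkene carbon, so the positive charge ends up on the more-substituted carbon — a secondary carbocation. H2O is released.
(No 1,2-shift: no single shift to an adjacent carbon would give a more stable cation.)
Step 2: A lone pair on the oxygen of H2O attacks the carbocation, forming a C–O bond and an oxonium ion (a protonated alcohol).
Step 3: H2O removes a proton from the oxonium oxygen, regenerating H3O⁺ and giving the neutral alcohol.
Total: 3 elementary steps.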